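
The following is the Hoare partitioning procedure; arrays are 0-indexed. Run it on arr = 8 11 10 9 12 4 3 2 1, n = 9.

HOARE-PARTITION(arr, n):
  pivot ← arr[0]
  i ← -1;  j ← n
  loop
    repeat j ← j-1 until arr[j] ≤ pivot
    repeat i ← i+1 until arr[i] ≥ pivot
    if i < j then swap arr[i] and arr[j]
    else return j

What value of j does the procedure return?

pivot=8
j stops at 8 (1), i stops at 0 (8); swap ⇒ 1 11 10 9 12 4 3 2 8
j stops at 7 (2), i stops at 1 (11); swap ⇒ 1 2 10 9 12 4 3 11 8
j stops at 6 (3), i stops at 2 (10); swap ⇒ 1 2 3 9 12 4 10 11 8
j stops at 5 (4), i stops at 3 (9); swap ⇒ 1 2 3 4 12 9 10 11 8
j stops at 3, i stops at 4; i≥j ⇒ return 3. arr=1 2 3 4 12 9 10 11 8

3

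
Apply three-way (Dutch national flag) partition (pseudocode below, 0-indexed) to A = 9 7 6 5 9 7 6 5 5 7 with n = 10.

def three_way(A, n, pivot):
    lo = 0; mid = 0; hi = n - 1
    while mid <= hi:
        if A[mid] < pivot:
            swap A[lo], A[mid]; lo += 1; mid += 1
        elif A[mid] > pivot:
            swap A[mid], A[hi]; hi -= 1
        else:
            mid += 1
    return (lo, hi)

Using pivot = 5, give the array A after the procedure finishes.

lo=0 mid=0 hi=9
9>5: swap(0,9), hi=8 ⇒ 7 7 6 5 9 7 6 5 5 9
7>5: swap(0,8), hi=7 ⇒ 5 7 6 5 9 7 6 5 7 9
5=5: mid=1
7>5: swap(1,7), hi=6 ⇒ 5 5 6 5 9 7 6 7 7 9
5=5: mid=2
6>5: swap(2,6), hi=5 ⇒ 5 5 6 5 9 7 6 7 7 9
6>5: swap(2,5), hi=4 ⇒ 5 5 7 5 9 6 6 7 7 9
7>5: swap(2,4), hi=3 ⇒ 5 5 9 5 7 6 6 7 7 9
9>5: swap(2,3), hi=2 ⇒ 5 5 5 9 7 6 6 7 7 9
5=5: mid=3
done. lo=0 hi=2; A=5 5 5 9 7 6 6 7 7 9

5 5 5 9 7 6 6 7 7 9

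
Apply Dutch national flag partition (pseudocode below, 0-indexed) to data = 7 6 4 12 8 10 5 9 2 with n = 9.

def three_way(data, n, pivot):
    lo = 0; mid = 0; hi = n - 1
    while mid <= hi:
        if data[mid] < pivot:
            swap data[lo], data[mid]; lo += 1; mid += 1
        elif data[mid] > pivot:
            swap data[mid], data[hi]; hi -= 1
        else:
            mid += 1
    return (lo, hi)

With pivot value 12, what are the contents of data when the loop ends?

7 6 4 8 10 5 9 2 12

lo=0 mid=0 hi=8
7<12: swap(0,0), lo=1 mid=1 ⇒ 7 6 4 12 8 10 5 9 2
6<12: swap(1,1), lo=2 mid=2 ⇒ 7 6 4 12 8 10 5 9 2
4<12: swap(2,2), lo=3 mid=3 ⇒ 7 6 4 12 8 10 5 9 2
12=12: mid=4
8<12: swap(3,4), lo=4 mid=5 ⇒ 7 6 4 8 12 10 5 9 2
10<12: swap(4,5), lo=5 mid=6 ⇒ 7 6 4 8 10 12 5 9 2
5<12: swap(5,6), lo=6 mid=7 ⇒ 7 6 4 8 10 5 12 9 2
9<12: swap(6,7), lo=7 mid=8 ⇒ 7 6 4 8 10 5 9 12 2
2<12: swap(7,8), lo=8 mid=9 ⇒ 7 6 4 8 10 5 9 2 12
done. lo=8 hi=8; data=7 6 4 8 10 5 9 2 12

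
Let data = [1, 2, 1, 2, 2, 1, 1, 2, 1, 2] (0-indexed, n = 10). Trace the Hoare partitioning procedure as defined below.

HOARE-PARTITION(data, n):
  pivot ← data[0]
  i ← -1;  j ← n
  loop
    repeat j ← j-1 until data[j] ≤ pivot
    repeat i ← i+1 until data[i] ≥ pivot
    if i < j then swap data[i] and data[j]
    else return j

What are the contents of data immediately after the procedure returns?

pivot = data[0] = 1; i = -1, j = 10
j→8 (data[8]=1≤1), i→0 (data[0]=1≥1); i<j, swap → [1, 2, 1, 2, 2, 1, 1, 2, 1, 2]
j→6 (data[6]=1≤1), i→1 (data[1]=2≥1); i<j, swap → [1, 1, 1, 2, 2, 1, 2, 2, 1, 2]
j→5 (data[5]=1≤1), i→2 (data[2]=1≥1); i<j, swap → [1, 1, 1, 2, 2, 1, 2, 2, 1, 2]
j→2, i→3; i≥j, return j=2. data = [1, 1, 1, 2, 2, 1, 2, 2, 1, 2]

[1, 1, 1, 2, 2, 1, 2, 2, 1, 2]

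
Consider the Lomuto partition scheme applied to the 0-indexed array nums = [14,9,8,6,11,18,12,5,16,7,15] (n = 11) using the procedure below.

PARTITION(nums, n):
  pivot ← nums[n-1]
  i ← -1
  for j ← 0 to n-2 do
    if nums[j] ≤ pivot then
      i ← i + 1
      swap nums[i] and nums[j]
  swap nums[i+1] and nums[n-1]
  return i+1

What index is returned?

8

pivot = nums[10] = 15; i = -1
j=0: nums[0]=14 ≤ 15 → i=0, swap nums[0],nums[0] (no change) → [14,9,8,6,11,18,12,5,16,7,15]
j=1: nums[1]=9 ≤ 15 → i=1, swap nums[1],nums[1] (no change) → [14,9,8,6,11,18,12,5,16,7,15]
j=2: nums[2]=8 ≤ 15 → i=2, swap nums[2],nums[2] (no change) → [14,9,8,6,11,18,12,5,16,7,15]
j=3: nums[3]=6 ≤ 15 → i=3, swap nums[3],nums[3] (no change) → [14,9,8,6,11,18,12,5,16,7,15]
j=4: nums[4]=11 ≤ 15 → i=4, swap nums[4],nums[4] (no change) → [14,9,8,6,11,18,12,5,16,7,15]
j=5: nums[5]=18 > 15 → no swap
j=6: nums[6]=12 ≤ 15 → i=5, swap nums[5],nums[6] → [14,9,8,6,11,12,18,5,16,7,15]
j=7: nums[7]=5 ≤ 15 → i=6, swap nums[6],nums[7] → [14,9,8,6,11,12,5,18,16,7,15]
j=8: nums[8]=16 > 15 → no swap
j=9: nums[9]=7 ≤ 15 → i=7, swap nums[7],nums[9] → [14,9,8,6,11,12,5,7,16,18,15]
final swap nums[8],nums[10] → [14,9,8,6,11,12,5,7,15,18,16]; return 8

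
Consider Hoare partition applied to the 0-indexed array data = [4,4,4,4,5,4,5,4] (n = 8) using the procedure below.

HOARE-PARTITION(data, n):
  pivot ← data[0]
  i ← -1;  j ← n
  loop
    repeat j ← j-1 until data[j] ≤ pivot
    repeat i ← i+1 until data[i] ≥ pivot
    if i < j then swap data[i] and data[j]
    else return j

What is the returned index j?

pivot = data[0] = 4; i = -1, j = 8
j→7 (data[7]=4≤4), i→0 (data[0]=4≥4); i<j, swap → [4,4,4,4,5,4,5,4]
j→5 (data[5]=4≤4), i→1 (data[1]=4≥4); i<j, swap → [4,4,4,4,5,4,5,4]
j→3 (data[3]=4≤4), i→2 (data[2]=4≥4); i<j, swap → [4,4,4,4,5,4,5,4]
j→2, i→3; i≥j, return j=2. data = [4,4,4,4,5,4,5,4]

2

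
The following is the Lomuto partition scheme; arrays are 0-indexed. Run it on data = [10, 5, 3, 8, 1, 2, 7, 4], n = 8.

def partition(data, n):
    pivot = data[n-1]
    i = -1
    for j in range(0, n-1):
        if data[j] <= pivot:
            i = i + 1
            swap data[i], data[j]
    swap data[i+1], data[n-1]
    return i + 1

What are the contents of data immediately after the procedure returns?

[3, 1, 2, 4, 5, 10, 7, 8]

pivot=4, i=-1
j=0: 10>4, skip
j=1: 5>4, skip
j=2: 3≤4, i=0, swap(0,2) ⇒ [3, 5, 10, 8, 1, 2, 7, 4]
j=3: 8>4, skip
j=4: 1≤4, i=1, swap(1,4) ⇒ [3, 1, 10, 8, 5, 2, 7, 4]
j=5: 2≤4, i=2, swap(2,5) ⇒ [3, 1, 2, 8, 5, 10, 7, 4]
j=6: 7>4, skip
swap(3,7) ⇒ [3, 1, 2, 4, 5, 10, 7, 8]; return 3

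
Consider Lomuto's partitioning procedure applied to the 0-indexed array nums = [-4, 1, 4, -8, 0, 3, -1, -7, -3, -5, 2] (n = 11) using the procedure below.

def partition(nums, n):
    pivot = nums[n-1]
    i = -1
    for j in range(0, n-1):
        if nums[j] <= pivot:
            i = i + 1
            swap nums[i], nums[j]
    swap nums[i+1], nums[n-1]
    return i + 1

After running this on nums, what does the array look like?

pivot = nums[10] = 2; i = -1
j=0: nums[0]=-4 ≤ 2 → i=0, swap nums[0],nums[0] (no change) → [-4, 1, 4, -8, 0, 3, -1, -7, -3, -5, 2]
j=1: nums[1]=1 ≤ 2 → i=1, swap nums[1],nums[1] (no change) → [-4, 1, 4, -8, 0, 3, -1, -7, -3, -5, 2]
j=2: nums[2]=4 > 2 → no swap
j=3: nums[3]=-8 ≤ 2 → i=2, swap nums[2],nums[3] → [-4, 1, -8, 4, 0, 3, -1, -7, -3, -5, 2]
j=4: nums[4]=0 ≤ 2 → i=3, swap nums[3],nums[4] → [-4, 1, -8, 0, 4, 3, -1, -7, -3, -5, 2]
j=5: nums[5]=3 > 2 → no swap
j=6: nums[6]=-1 ≤ 2 → i=4, swap nums[4],nums[6] → [-4, 1, -8, 0, -1, 3, 4, -7, -3, -5, 2]
j=7: nums[7]=-7 ≤ 2 → i=5, swap nums[5],nums[7] → [-4, 1, -8, 0, -1, -7, 4, 3, -3, -5, 2]
j=8: nums[8]=-3 ≤ 2 → i=6, swap nums[6],nums[8] → [-4, 1, -8, 0, -1, -7, -3, 3, 4, -5, 2]
j=9: nums[9]=-5 ≤ 2 → i=7, swap nums[7],nums[9] → [-4, 1, -8, 0, -1, -7, -3, -5, 4, 3, 2]
final swap nums[8],nums[10] → [-4, 1, -8, 0, -1, -7, -3, -5, 2, 3, 4]; return 8

[-4, 1, -8, 0, -1, -7, -3, -5, 2, 3, 4]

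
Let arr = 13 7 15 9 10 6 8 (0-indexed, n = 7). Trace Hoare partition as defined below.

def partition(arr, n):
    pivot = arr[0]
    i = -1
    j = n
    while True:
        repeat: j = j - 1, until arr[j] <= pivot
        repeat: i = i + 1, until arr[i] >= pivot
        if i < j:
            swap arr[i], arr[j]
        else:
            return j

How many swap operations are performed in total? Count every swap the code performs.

2

pivot = arr[0] = 13; i = -1, j = 7
j→6 (arr[6]=8≤13), i→0 (arr[0]=13≥13); i<j, swap → 8 7 15 9 10 6 13
j→5 (arr[5]=6≤13), i→2 (arr[2]=15≥13); i<j, swap → 8 7 6 9 10 15 13
j→4, i→5; i≥j, return j=4. arr = 8 7 6 9 10 15 13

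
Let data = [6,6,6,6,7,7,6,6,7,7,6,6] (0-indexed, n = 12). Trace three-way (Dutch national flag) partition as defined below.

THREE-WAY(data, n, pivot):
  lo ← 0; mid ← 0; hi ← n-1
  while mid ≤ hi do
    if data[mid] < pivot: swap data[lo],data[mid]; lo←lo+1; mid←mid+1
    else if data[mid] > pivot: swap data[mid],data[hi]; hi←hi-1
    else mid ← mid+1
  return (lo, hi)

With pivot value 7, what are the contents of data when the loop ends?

lo=0 mid=0 hi=11
6<7: swap(0,0), lo=1 mid=1 ⇒ [6,6,6,6,7,7,6,6,7,7,6,6]
6<7: swap(1,1), lo=2 mid=2 ⇒ [6,6,6,6,7,7,6,6,7,7,6,6]
6<7: swap(2,2), lo=3 mid=3 ⇒ [6,6,6,6,7,7,6,6,7,7,6,6]
6<7: swap(3,3), lo=4 mid=4 ⇒ [6,6,6,6,7,7,6,6,7,7,6,6]
7=7: mid=5
7=7: mid=6
6<7: swap(4,6), lo=5 mid=7 ⇒ [6,6,6,6,6,7,7,6,7,7,6,6]
6<7: swap(5,7), lo=6 mid=8 ⇒ [6,6,6,6,6,6,7,7,7,7,6,6]
7=7: mid=9
7=7: mid=10
6<7: swap(6,10), lo=7 mid=11 ⇒ [6,6,6,6,6,6,6,7,7,7,7,6]
6<7: swap(7,11), lo=8 mid=12 ⇒ [6,6,6,6,6,6,6,6,7,7,7,7]
done. lo=8 hi=11; data=[6,6,6,6,6,6,6,6,7,7,7,7]

[6,6,6,6,6,6,6,6,7,7,7,7]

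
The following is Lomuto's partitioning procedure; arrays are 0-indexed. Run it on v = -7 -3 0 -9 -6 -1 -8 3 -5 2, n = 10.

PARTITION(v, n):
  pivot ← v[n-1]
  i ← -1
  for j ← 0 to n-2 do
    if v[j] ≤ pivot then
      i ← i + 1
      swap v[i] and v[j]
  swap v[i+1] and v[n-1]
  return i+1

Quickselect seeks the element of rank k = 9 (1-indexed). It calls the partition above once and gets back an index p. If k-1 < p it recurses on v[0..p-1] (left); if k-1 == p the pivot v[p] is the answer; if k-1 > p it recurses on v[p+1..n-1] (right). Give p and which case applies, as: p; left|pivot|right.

pivot=2, i=-1
j=0: -7≤2, i=0, swap(0,0) ⇒ -7 -3 0 -9 -6 -1 -8 3 -5 2
j=1: -3≤2, i=1, swap(1,1) ⇒ -7 -3 0 -9 -6 -1 -8 3 -5 2
j=2: 0≤2, i=2, swap(2,2) ⇒ -7 -3 0 -9 -6 -1 -8 3 -5 2
j=3: -9≤2, i=3, swap(3,3) ⇒ -7 -3 0 -9 -6 -1 -8 3 -5 2
j=4: -6≤2, i=4, swap(4,4) ⇒ -7 -3 0 -9 -6 -1 -8 3 -5 2
j=5: -1≤2, i=5, swap(5,5) ⇒ -7 -3 0 -9 -6 -1 -8 3 -5 2
j=6: -8≤2, i=6, swap(6,6) ⇒ -7 -3 0 -9 -6 -1 -8 3 -5 2
j=7: 3>2, skip
j=8: -5≤2, i=7, swap(7,8) ⇒ -7 -3 0 -9 -6 -1 -8 -5 3 2
swap(8,9) ⇒ -7 -3 0 -9 -6 -1 -8 -5 2 3; return 8
p = 8; k-1 = 8 == 8 ⇒ pivot

8; pivot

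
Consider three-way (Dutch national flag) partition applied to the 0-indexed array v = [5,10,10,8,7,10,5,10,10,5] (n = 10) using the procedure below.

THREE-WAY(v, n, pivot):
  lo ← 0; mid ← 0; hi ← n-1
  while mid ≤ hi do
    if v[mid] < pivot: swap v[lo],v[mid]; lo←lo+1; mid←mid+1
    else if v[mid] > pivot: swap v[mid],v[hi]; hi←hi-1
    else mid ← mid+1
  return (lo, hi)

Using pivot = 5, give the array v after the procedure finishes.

pivot = 5; lo=0, mid=0, hi=9
v[mid]=5=5: mid=1
v[mid]=10>5: swap v[1],v[9]; hi=8 → [5,5,10,8,7,10,5,10,10,10]
v[mid]=5=5: mid=2
v[mid]=10>5: swap v[2],v[8]; hi=7 → [5,5,10,8,7,10,5,10,10,10]
v[mid]=10>5: swap v[2],v[7]; hi=6 → [5,5,10,8,7,10,5,10,10,10]
v[mid]=10>5: swap v[2],v[6]; hi=5 → [5,5,5,8,7,10,10,10,10,10]
v[mid]=5=5: mid=3
v[mid]=8>5: swap v[3],v[5]; hi=4 → [5,5,5,10,7,8,10,10,10,10]
v[mid]=10>5: swap v[3],v[4]; hi=3 → [5,5,5,7,10,8,10,10,10,10]
v[mid]=7>5: swap v[3],v[3]; hi=2 → [5,5,5,7,10,8,10,10,10,10]
end: lo=0, hi=2; v = [5,5,5,7,10,8,10,10,10,10]

[5,5,5,7,10,8,10,10,10,10]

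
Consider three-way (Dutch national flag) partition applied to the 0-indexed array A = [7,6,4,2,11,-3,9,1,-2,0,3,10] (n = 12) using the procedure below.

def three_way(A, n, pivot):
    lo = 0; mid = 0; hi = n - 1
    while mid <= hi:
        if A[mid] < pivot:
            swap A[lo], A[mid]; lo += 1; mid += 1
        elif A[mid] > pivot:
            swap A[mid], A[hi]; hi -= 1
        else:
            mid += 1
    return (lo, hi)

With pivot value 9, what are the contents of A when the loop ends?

pivot = 9; lo=0, mid=0, hi=11
A[mid]=7<9: swap A[0],A[0]; lo=1,mid=1 → [7,6,4,2,11,-3,9,1,-2,0,3,10]
A[mid]=6<9: swap A[1],A[1]; lo=2,mid=2 → [7,6,4,2,11,-3,9,1,-2,0,3,10]
A[mid]=4<9: swap A[2],A[2]; lo=3,mid=3 → [7,6,4,2,11,-3,9,1,-2,0,3,10]
A[mid]=2<9: swap A[3],A[3]; lo=4,mid=4 → [7,6,4,2,11,-3,9,1,-2,0,3,10]
A[mid]=11>9: swap A[4],A[11]; hi=10 → [7,6,4,2,10,-3,9,1,-2,0,3,11]
A[mid]=10>9: swap A[4],A[10]; hi=9 → [7,6,4,2,3,-3,9,1,-2,0,10,11]
A[mid]=3<9: swap A[4],A[4]; lo=5,mid=5 → [7,6,4,2,3,-3,9,1,-2,0,10,11]
A[mid]=-3<9: swap A[5],A[5]; lo=6,mid=6 → [7,6,4,2,3,-3,9,1,-2,0,10,11]
A[mid]=9=9: mid=7
A[mid]=1<9: swap A[6],A[7]; lo=7,mid=8 → [7,6,4,2,3,-3,1,9,-2,0,10,11]
A[mid]=-2<9: swap A[7],A[8]; lo=8,mid=9 → [7,6,4,2,3,-3,1,-2,9,0,10,11]
A[mid]=0<9: swap A[8],A[9]; lo=9,mid=10 → [7,6,4,2,3,-3,1,-2,0,9,10,11]
end: lo=9, hi=9; A = [7,6,4,2,3,-3,1,-2,0,9,10,11]

[7,6,4,2,3,-3,1,-2,0,9,10,11]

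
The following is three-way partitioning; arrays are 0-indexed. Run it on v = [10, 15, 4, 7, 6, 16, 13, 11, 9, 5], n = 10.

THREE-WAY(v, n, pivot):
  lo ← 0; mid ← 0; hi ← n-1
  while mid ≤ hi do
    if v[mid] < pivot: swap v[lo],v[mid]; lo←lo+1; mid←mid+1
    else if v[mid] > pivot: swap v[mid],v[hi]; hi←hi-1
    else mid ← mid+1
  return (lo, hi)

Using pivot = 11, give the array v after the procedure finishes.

pivot = 11; lo=0, mid=0, hi=9
v[mid]=10<11: swap v[0],v[0]; lo=1,mid=1 → [10, 15, 4, 7, 6, 16, 13, 11, 9, 5]
v[mid]=15>11: swap v[1],v[9]; hi=8 → [10, 5, 4, 7, 6, 16, 13, 11, 9, 15]
v[mid]=5<11: swap v[1],v[1]; lo=2,mid=2 → [10, 5, 4, 7, 6, 16, 13, 11, 9, 15]
v[mid]=4<11: swap v[2],v[2]; lo=3,mid=3 → [10, 5, 4, 7, 6, 16, 13, 11, 9, 15]
v[mid]=7<11: swap v[3],v[3]; lo=4,mid=4 → [10, 5, 4, 7, 6, 16, 13, 11, 9, 15]
v[mid]=6<11: swap v[4],v[4]; lo=5,mid=5 → [10, 5, 4, 7, 6, 16, 13, 11, 9, 15]
v[mid]=16>11: swap v[5],v[8]; hi=7 → [10, 5, 4, 7, 6, 9, 13, 11, 16, 15]
v[mid]=9<11: swap v[5],v[5]; lo=6,mid=6 → [10, 5, 4, 7, 6, 9, 13, 11, 16, 15]
v[mid]=13>11: swap v[6],v[7]; hi=6 → [10, 5, 4, 7, 6, 9, 11, 13, 16, 15]
v[mid]=11=11: mid=7
end: lo=6, hi=6; v = [10, 5, 4, 7, 6, 9, 11, 13, 16, 15]

[10, 5, 4, 7, 6, 9, 11, 13, 16, 15]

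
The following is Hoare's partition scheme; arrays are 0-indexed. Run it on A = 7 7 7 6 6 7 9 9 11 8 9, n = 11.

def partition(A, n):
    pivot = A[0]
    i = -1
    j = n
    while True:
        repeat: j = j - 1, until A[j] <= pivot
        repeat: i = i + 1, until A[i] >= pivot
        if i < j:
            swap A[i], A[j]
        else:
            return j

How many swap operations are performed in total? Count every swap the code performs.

pivot = A[0] = 7; i = -1, j = 11
j→5 (A[5]=7≤7), i→0 (A[0]=7≥7); i<j, swap → 7 7 7 6 6 7 9 9 11 8 9
j→4 (A[4]=6≤7), i→1 (A[1]=7≥7); i<j, swap → 7 6 7 6 7 7 9 9 11 8 9
j→3 (A[3]=6≤7), i→2 (A[2]=7≥7); i<j, swap → 7 6 6 7 7 7 9 9 11 8 9
j→2, i→3; i≥j, return j=2. A = 7 6 6 7 7 7 9 9 11 8 9

3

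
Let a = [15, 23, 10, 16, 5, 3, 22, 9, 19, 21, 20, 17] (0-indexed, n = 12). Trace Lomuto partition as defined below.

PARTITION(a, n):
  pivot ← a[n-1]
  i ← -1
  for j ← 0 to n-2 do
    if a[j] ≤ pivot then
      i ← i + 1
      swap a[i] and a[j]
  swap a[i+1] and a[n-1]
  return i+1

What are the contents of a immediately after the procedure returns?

[15, 10, 16, 5, 3, 9, 17, 23, 19, 21, 20, 22]

pivot=17, i=-1
j=0: 15≤17, i=0, swap(0,0) ⇒ [15, 23, 10, 16, 5, 3, 22, 9, 19, 21, 20, 17]
j=1: 23>17, skip
j=2: 10≤17, i=1, swap(1,2) ⇒ [15, 10, 23, 16, 5, 3, 22, 9, 19, 21, 20, 17]
j=3: 16≤17, i=2, swap(2,3) ⇒ [15, 10, 16, 23, 5, 3, 22, 9, 19, 21, 20, 17]
j=4: 5≤17, i=3, swap(3,4) ⇒ [15, 10, 16, 5, 23, 3, 22, 9, 19, 21, 20, 17]
j=5: 3≤17, i=4, swap(4,5) ⇒ [15, 10, 16, 5, 3, 23, 22, 9, 19, 21, 20, 17]
j=6: 22>17, skip
j=7: 9≤17, i=5, swap(5,7) ⇒ [15, 10, 16, 5, 3, 9, 22, 23, 19, 21, 20, 17]
j=8: 19>17, skip
j=9: 21>17, skip
j=10: 20>17, skip
swap(6,11) ⇒ [15, 10, 16, 5, 3, 9, 17, 23, 19, 21, 20, 22]; return 6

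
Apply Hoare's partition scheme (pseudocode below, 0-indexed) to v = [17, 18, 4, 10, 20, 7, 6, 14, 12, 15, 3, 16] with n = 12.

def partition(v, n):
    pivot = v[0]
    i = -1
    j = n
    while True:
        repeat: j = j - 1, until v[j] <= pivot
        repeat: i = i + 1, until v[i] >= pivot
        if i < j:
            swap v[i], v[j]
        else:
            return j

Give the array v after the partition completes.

pivot = v[0] = 17; i = -1, j = 12
j→11 (v[11]=16≤17), i→0 (v[0]=17≥17); i<j, swap → [16, 18, 4, 10, 20, 7, 6, 14, 12, 15, 3, 17]
j→10 (v[10]=3≤17), i→1 (v[1]=18≥17); i<j, swap → [16, 3, 4, 10, 20, 7, 6, 14, 12, 15, 18, 17]
j→9 (v[9]=15≤17), i→4 (v[4]=20≥17); i<j, swap → [16, 3, 4, 10, 15, 7, 6, 14, 12, 20, 18, 17]
j→8, i→9; i≥j, return j=8. v = [16, 3, 4, 10, 15, 7, 6, 14, 12, 20, 18, 17]

[16, 3, 4, 10, 15, 7, 6, 14, 12, 20, 18, 17]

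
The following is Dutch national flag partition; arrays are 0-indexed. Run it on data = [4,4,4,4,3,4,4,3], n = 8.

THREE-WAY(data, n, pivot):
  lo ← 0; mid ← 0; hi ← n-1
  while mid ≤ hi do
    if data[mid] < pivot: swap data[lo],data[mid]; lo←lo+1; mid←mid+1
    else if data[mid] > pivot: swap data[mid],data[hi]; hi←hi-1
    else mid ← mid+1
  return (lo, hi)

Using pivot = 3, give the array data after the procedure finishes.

pivot = 3; lo=0, mid=0, hi=7
data[mid]=4>3: swap data[0],data[7]; hi=6 → [3,4,4,4,3,4,4,4]
data[mid]=3=3: mid=1
data[mid]=4>3: swap data[1],data[6]; hi=5 → [3,4,4,4,3,4,4,4]
data[mid]=4>3: swap data[1],data[5]; hi=4 → [3,4,4,4,3,4,4,4]
data[mid]=4>3: swap data[1],data[4]; hi=3 → [3,3,4,4,4,4,4,4]
data[mid]=3=3: mid=2
data[mid]=4>3: swap data[2],data[3]; hi=2 → [3,3,4,4,4,4,4,4]
data[mid]=4>3: swap data[2],data[2]; hi=1 → [3,3,4,4,4,4,4,4]
end: lo=0, hi=1; data = [3,3,4,4,4,4,4,4]

[3,3,4,4,4,4,4,4]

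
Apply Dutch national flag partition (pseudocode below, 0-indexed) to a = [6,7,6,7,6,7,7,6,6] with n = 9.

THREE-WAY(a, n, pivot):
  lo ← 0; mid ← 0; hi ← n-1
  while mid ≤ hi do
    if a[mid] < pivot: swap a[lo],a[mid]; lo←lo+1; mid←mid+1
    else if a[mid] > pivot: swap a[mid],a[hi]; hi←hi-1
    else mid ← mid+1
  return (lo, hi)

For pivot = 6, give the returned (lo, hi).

pivot = 6; lo=0, mid=0, hi=8
a[mid]=6=6: mid=1
a[mid]=7>6: swap a[1],a[8]; hi=7 → [6,6,6,7,6,7,7,6,7]
a[mid]=6=6: mid=2
a[mid]=6=6: mid=3
a[mid]=7>6: swap a[3],a[7]; hi=6 → [6,6,6,6,6,7,7,7,7]
a[mid]=6=6: mid=4
a[mid]=6=6: mid=5
a[mid]=7>6: swap a[5],a[6]; hi=5 → [6,6,6,6,6,7,7,7,7]
a[mid]=7>6: swap a[5],a[5]; hi=4 → [6,6,6,6,6,7,7,7,7]
end: lo=0, hi=4; a = [6,6,6,6,6,7,7,7,7]

(0, 4)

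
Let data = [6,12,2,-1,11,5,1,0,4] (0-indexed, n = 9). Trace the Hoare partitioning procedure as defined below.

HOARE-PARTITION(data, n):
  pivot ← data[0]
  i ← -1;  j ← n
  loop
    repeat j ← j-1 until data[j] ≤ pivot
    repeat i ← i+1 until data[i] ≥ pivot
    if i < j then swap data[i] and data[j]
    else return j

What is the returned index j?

5

pivot=6
j stops at 8 (4), i stops at 0 (6); swap ⇒ [4,12,2,-1,11,5,1,0,6]
j stops at 7 (0), i stops at 1 (12); swap ⇒ [4,0,2,-1,11,5,1,12,6]
j stops at 6 (1), i stops at 4 (11); swap ⇒ [4,0,2,-1,1,5,11,12,6]
j stops at 5, i stops at 6; i≥j ⇒ return 5. data=[4,0,2,-1,1,5,11,12,6]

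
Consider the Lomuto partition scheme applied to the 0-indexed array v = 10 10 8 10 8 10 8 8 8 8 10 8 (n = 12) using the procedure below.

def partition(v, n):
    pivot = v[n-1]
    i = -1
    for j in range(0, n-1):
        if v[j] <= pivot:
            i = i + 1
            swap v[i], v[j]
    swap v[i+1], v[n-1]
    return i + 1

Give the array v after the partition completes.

pivot = v[11] = 8; i = -1
j=0: v[0]=10 > 8 → no swap
j=1: v[1]=10 > 8 → no swap
j=2: v[2]=8 ≤ 8 → i=0, swap v[0],v[2] → 8 10 10 10 8 10 8 8 8 8 10 8
j=3: v[3]=10 > 8 → no swap
j=4: v[4]=8 ≤ 8 → i=1, swap v[1],v[4] → 8 8 10 10 10 10 8 8 8 8 10 8
j=5: v[5]=10 > 8 → no swap
j=6: v[6]=8 ≤ 8 → i=2, swap v[2],v[6] → 8 8 8 10 10 10 10 8 8 8 10 8
j=7: v[7]=8 ≤ 8 → i=3, swap v[3],v[7] → 8 8 8 8 10 10 10 10 8 8 10 8
j=8: v[8]=8 ≤ 8 → i=4, swap v[4],v[8] → 8 8 8 8 8 10 10 10 10 8 10 8
j=9: v[9]=8 ≤ 8 → i=5, swap v[5],v[9] → 8 8 8 8 8 8 10 10 10 10 10 8
j=10: v[10]=10 > 8 → no swap
final swap v[6],v[11] → 8 8 8 8 8 8 8 10 10 10 10 10; return 6

8 8 8 8 8 8 8 10 10 10 10 10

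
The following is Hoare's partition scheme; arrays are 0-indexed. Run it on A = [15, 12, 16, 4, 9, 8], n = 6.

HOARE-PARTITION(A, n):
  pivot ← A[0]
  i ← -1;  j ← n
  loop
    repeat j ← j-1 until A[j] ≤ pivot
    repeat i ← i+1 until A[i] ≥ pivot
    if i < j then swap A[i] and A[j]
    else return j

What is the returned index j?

3

pivot = A[0] = 15; i = -1, j = 6
j→5 (A[5]=8≤15), i→0 (A[0]=15≥15); i<j, swap → [8, 12, 16, 4, 9, 15]
j→4 (A[4]=9≤15), i→2 (A[2]=16≥15); i<j, swap → [8, 12, 9, 4, 16, 15]
j→3, i→4; i≥j, return j=3. A = [8, 12, 9, 4, 16, 15]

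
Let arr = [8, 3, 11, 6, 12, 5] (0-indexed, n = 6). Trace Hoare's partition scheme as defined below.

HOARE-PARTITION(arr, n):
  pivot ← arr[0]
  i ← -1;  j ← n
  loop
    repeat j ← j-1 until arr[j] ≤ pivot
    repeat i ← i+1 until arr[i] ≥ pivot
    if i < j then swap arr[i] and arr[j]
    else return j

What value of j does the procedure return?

2

pivot=8
j stops at 5 (5), i stops at 0 (8); swap ⇒ [5, 3, 11, 6, 12, 8]
j stops at 3 (6), i stops at 2 (11); swap ⇒ [5, 3, 6, 11, 12, 8]
j stops at 2, i stops at 3; i≥j ⇒ return 2. arr=[5, 3, 6, 11, 12, 8]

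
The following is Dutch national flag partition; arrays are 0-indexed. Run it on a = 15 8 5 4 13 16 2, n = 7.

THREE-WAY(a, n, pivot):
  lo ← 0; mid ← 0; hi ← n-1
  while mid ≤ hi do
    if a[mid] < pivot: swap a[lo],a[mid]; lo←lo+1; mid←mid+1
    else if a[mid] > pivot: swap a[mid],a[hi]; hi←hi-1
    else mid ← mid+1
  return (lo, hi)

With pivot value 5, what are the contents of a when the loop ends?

2 4 5 13 16 8 15

lo=0 mid=0 hi=6
15>5: swap(0,6), hi=5 ⇒ 2 8 5 4 13 16 15
2<5: swap(0,0), lo=1 mid=1 ⇒ 2 8 5 4 13 16 15
8>5: swap(1,5), hi=4 ⇒ 2 16 5 4 13 8 15
16>5: swap(1,4), hi=3 ⇒ 2 13 5 4 16 8 15
13>5: swap(1,3), hi=2 ⇒ 2 4 5 13 16 8 15
4<5: swap(1,1), lo=2 mid=2 ⇒ 2 4 5 13 16 8 15
5=5: mid=3
done. lo=2 hi=2; a=2 4 5 13 16 8 15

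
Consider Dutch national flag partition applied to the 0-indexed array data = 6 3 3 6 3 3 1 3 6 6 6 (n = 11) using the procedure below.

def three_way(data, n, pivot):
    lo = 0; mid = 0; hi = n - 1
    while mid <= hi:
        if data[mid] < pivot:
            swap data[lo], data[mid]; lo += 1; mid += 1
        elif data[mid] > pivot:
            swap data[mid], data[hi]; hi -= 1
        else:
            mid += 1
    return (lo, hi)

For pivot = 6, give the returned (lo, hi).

(6, 10)

lo=0 mid=0 hi=10
6=6: mid=1
3<6: swap(0,1), lo=1 mid=2 ⇒ 3 6 3 6 3 3 1 3 6 6 6
3<6: swap(1,2), lo=2 mid=3 ⇒ 3 3 6 6 3 3 1 3 6 6 6
6=6: mid=4
3<6: swap(2,4), lo=3 mid=5 ⇒ 3 3 3 6 6 3 1 3 6 6 6
3<6: swap(3,5), lo=4 mid=6 ⇒ 3 3 3 3 6 6 1 3 6 6 6
1<6: swap(4,6), lo=5 mid=7 ⇒ 3 3 3 3 1 6 6 3 6 6 6
3<6: swap(5,7), lo=6 mid=8 ⇒ 3 3 3 3 1 3 6 6 6 6 6
6=6: mid=9
6=6: mid=10
6=6: mid=11
done. lo=6 hi=10; data=3 3 3 3 1 3 6 6 6 6 6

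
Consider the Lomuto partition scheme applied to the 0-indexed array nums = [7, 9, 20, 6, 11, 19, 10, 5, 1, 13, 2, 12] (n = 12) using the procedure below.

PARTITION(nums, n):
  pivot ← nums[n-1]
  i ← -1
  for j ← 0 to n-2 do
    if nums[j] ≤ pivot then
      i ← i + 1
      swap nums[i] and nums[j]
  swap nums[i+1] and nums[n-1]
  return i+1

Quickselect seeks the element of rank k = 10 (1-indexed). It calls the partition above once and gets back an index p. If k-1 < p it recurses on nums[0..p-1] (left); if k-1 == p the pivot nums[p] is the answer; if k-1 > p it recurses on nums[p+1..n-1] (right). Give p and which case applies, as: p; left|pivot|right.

8; right

pivot=12, i=-1
j=0: 7≤12, i=0, swap(0,0) ⇒ [7, 9, 20, 6, 11, 19, 10, 5, 1, 13, 2, 12]
j=1: 9≤12, i=1, swap(1,1) ⇒ [7, 9, 20, 6, 11, 19, 10, 5, 1, 13, 2, 12]
j=2: 20>12, skip
j=3: 6≤12, i=2, swap(2,3) ⇒ [7, 9, 6, 20, 11, 19, 10, 5, 1, 13, 2, 12]
j=4: 11≤12, i=3, swap(3,4) ⇒ [7, 9, 6, 11, 20, 19, 10, 5, 1, 13, 2, 12]
j=5: 19>12, skip
j=6: 10≤12, i=4, swap(4,6) ⇒ [7, 9, 6, 11, 10, 19, 20, 5, 1, 13, 2, 12]
j=7: 5≤12, i=5, swap(5,7) ⇒ [7, 9, 6, 11, 10, 5, 20, 19, 1, 13, 2, 12]
j=8: 1≤12, i=6, swap(6,8) ⇒ [7, 9, 6, 11, 10, 5, 1, 19, 20, 13, 2, 12]
j=9: 13>12, skip
j=10: 2≤12, i=7, swap(7,10) ⇒ [7, 9, 6, 11, 10, 5, 1, 2, 20, 13, 19, 12]
swap(8,11) ⇒ [7, 9, 6, 11, 10, 5, 1, 2, 12, 13, 19, 20]; return 8
p = 8; k-1 = 9 > 8 ⇒ right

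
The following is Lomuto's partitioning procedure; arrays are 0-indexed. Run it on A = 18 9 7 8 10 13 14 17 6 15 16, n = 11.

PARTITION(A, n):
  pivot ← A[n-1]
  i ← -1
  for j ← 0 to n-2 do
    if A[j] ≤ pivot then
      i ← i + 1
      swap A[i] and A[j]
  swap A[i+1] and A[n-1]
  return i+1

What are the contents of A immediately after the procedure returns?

9 7 8 10 13 14 6 15 16 17 18

pivot = A[10] = 16; i = -1
j=0: A[0]=18 > 16 → no swap
j=1: A[1]=9 ≤ 16 → i=0, swap A[0],A[1] → 9 18 7 8 10 13 14 17 6 15 16
j=2: A[2]=7 ≤ 16 → i=1, swap A[1],A[2] → 9 7 18 8 10 13 14 17 6 15 16
j=3: A[3]=8 ≤ 16 → i=2, swap A[2],A[3] → 9 7 8 18 10 13 14 17 6 15 16
j=4: A[4]=10 ≤ 16 → i=3, swap A[3],A[4] → 9 7 8 10 18 13 14 17 6 15 16
j=5: A[5]=13 ≤ 16 → i=4, swap A[4],A[5] → 9 7 8 10 13 18 14 17 6 15 16
j=6: A[6]=14 ≤ 16 → i=5, swap A[5],A[6] → 9 7 8 10 13 14 18 17 6 15 16
j=7: A[7]=17 > 16 → no swap
j=8: A[8]=6 ≤ 16 → i=6, swap A[6],A[8] → 9 7 8 10 13 14 6 17 18 15 16
j=9: A[9]=15 ≤ 16 → i=7, swap A[7],A[9] → 9 7 8 10 13 14 6 15 18 17 16
final swap A[8],A[10] → 9 7 8 10 13 14 6 15 16 17 18; return 8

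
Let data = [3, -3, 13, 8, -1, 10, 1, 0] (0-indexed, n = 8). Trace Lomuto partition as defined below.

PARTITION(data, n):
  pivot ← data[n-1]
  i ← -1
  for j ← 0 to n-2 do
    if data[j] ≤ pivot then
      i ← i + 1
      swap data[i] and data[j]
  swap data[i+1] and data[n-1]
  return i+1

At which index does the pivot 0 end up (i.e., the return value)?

pivot = data[7] = 0; i = -1
j=0: data[0]=3 > 0 → no swap
j=1: data[1]=-3 ≤ 0 → i=0, swap data[0],data[1] → [-3, 3, 13, 8, -1, 10, 1, 0]
j=2: data[2]=13 > 0 → no swap
j=3: data[3]=8 > 0 → no swap
j=4: data[4]=-1 ≤ 0 → i=1, swap data[1],data[4] → [-3, -1, 13, 8, 3, 10, 1, 0]
j=5: data[5]=10 > 0 → no swap
j=6: data[6]=1 > 0 → no swap
final swap data[2],data[7] → [-3, -1, 0, 8, 3, 10, 1, 13]; return 2

2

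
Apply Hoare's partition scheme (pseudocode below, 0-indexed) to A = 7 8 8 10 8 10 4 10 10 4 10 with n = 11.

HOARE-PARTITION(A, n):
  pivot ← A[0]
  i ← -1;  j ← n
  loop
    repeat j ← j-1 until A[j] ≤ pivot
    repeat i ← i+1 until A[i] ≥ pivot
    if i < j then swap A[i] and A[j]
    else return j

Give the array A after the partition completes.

pivot=7
j stops at 9 (4), i stops at 0 (7); swap ⇒ 4 8 8 10 8 10 4 10 10 7 10
j stops at 6 (4), i stops at 1 (8); swap ⇒ 4 4 8 10 8 10 8 10 10 7 10
j stops at 1, i stops at 2; i≥j ⇒ return 1. A=4 4 8 10 8 10 8 10 10 7 10

4 4 8 10 8 10 8 10 10 7 10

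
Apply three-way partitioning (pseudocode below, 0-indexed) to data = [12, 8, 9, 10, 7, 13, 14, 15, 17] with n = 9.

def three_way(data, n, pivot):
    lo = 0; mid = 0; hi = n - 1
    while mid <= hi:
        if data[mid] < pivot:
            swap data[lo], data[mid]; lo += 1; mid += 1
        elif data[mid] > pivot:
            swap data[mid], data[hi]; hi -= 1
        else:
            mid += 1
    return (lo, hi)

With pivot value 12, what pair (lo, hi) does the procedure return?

(4, 4)

pivot = 12; lo=0, mid=0, hi=8
data[mid]=12=12: mid=1
data[mid]=8<12: swap data[0],data[1]; lo=1,mid=2 → [8, 12, 9, 10, 7, 13, 14, 15, 17]
data[mid]=9<12: swap data[1],data[2]; lo=2,mid=3 → [8, 9, 12, 10, 7, 13, 14, 15, 17]
data[mid]=10<12: swap data[2],data[3]; lo=3,mid=4 → [8, 9, 10, 12, 7, 13, 14, 15, 17]
data[mid]=7<12: swap data[3],data[4]; lo=4,mid=5 → [8, 9, 10, 7, 12, 13, 14, 15, 17]
data[mid]=13>12: swap data[5],data[8]; hi=7 → [8, 9, 10, 7, 12, 17, 14, 15, 13]
data[mid]=17>12: swap data[5],data[7]; hi=6 → [8, 9, 10, 7, 12, 15, 14, 17, 13]
data[mid]=15>12: swap data[5],data[6]; hi=5 → [8, 9, 10, 7, 12, 14, 15, 17, 13]
data[mid]=14>12: swap data[5],data[5]; hi=4 → [8, 9, 10, 7, 12, 14, 15, 17, 13]
end: lo=4, hi=4; data = [8, 9, 10, 7, 12, 14, 15, 17, 13]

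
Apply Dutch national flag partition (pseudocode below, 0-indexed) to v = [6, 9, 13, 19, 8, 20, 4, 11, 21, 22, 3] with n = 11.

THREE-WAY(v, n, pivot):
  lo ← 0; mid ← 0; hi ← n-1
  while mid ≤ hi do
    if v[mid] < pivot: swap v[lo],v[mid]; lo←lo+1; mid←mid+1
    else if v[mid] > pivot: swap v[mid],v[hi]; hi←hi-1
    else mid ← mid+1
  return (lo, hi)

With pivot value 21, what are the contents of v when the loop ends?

pivot = 21; lo=0, mid=0, hi=10
v[mid]=6<21: swap v[0],v[0]; lo=1,mid=1 → [6, 9, 13, 19, 8, 20, 4, 11, 21, 22, 3]
v[mid]=9<21: swap v[1],v[1]; lo=2,mid=2 → [6, 9, 13, 19, 8, 20, 4, 11, 21, 22, 3]
v[mid]=13<21: swap v[2],v[2]; lo=3,mid=3 → [6, 9, 13, 19, 8, 20, 4, 11, 21, 22, 3]
v[mid]=19<21: swap v[3],v[3]; lo=4,mid=4 → [6, 9, 13, 19, 8, 20, 4, 11, 21, 22, 3]
v[mid]=8<21: swap v[4],v[4]; lo=5,mid=5 → [6, 9, 13, 19, 8, 20, 4, 11, 21, 22, 3]
v[mid]=20<21: swap v[5],v[5]; lo=6,mid=6 → [6, 9, 13, 19, 8, 20, 4, 11, 21, 22, 3]
v[mid]=4<21: swap v[6],v[6]; lo=7,mid=7 → [6, 9, 13, 19, 8, 20, 4, 11, 21, 22, 3]
v[mid]=11<21: swap v[7],v[7]; lo=8,mid=8 → [6, 9, 13, 19, 8, 20, 4, 11, 21, 22, 3]
v[mid]=21=21: mid=9
v[mid]=22>21: swap v[9],v[10]; hi=9 → [6, 9, 13, 19, 8, 20, 4, 11, 21, 3, 22]
v[mid]=3<21: swap v[8],v[9]; lo=9,mid=10 → [6, 9, 13, 19, 8, 20, 4, 11, 3, 21, 22]
end: lo=9, hi=9; v = [6, 9, 13, 19, 8, 20, 4, 11, 3, 21, 22]

[6, 9, 13, 19, 8, 20, 4, 11, 3, 21, 22]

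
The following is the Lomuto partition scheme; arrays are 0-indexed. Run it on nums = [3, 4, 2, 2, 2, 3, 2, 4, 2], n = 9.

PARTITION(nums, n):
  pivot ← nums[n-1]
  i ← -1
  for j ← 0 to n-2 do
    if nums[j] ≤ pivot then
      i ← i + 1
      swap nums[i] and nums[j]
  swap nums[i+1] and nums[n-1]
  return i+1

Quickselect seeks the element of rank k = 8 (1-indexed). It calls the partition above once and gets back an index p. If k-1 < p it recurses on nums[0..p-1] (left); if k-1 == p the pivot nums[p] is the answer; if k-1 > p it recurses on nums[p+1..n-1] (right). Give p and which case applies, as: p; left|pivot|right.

4; right

pivot=2, i=-1
j=0: 3>2, skip
j=1: 4>2, skip
j=2: 2≤2, i=0, swap(0,2) ⇒ [2, 4, 3, 2, 2, 3, 2, 4, 2]
j=3: 2≤2, i=1, swap(1,3) ⇒ [2, 2, 3, 4, 2, 3, 2, 4, 2]
j=4: 2≤2, i=2, swap(2,4) ⇒ [2, 2, 2, 4, 3, 3, 2, 4, 2]
j=5: 3>2, skip
j=6: 2≤2, i=3, swap(3,6) ⇒ [2, 2, 2, 2, 3, 3, 4, 4, 2]
j=7: 4>2, skip
swap(4,8) ⇒ [2, 2, 2, 2, 2, 3, 4, 4, 3]; return 4
p = 4; k-1 = 7 > 4 ⇒ right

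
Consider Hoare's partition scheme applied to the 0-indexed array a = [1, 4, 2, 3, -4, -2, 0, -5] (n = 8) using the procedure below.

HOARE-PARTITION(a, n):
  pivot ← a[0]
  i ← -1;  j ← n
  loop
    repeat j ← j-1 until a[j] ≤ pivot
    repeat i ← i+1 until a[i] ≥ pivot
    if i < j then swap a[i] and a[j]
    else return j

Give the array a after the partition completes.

[-5, 0, -2, -4, 3, 2, 4, 1]

pivot = a[0] = 1; i = -1, j = 8
j→7 (a[7]=-5≤1), i→0 (a[0]=1≥1); i<j, swap → [-5, 4, 2, 3, -4, -2, 0, 1]
j→6 (a[6]=0≤1), i→1 (a[1]=4≥1); i<j, swap → [-5, 0, 2, 3, -4, -2, 4, 1]
j→5 (a[5]=-2≤1), i→2 (a[2]=2≥1); i<j, swap → [-5, 0, -2, 3, -4, 2, 4, 1]
j→4 (a[4]=-4≤1), i→3 (a[3]=3≥1); i<j, swap → [-5, 0, -2, -4, 3, 2, 4, 1]
j→3, i→4; i≥j, return j=3. a = [-5, 0, -2, -4, 3, 2, 4, 1]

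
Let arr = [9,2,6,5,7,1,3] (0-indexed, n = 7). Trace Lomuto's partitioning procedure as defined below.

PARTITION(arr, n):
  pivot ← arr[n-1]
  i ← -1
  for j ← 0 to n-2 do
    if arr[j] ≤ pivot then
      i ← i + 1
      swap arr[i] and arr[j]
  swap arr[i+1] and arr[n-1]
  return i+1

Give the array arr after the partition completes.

pivot = arr[6] = 3; i = -1
j=0: arr[0]=9 > 3 → no swap
j=1: arr[1]=2 ≤ 3 → i=0, swap arr[0],arr[1] → [2,9,6,5,7,1,3]
j=2: arr[2]=6 > 3 → no swap
j=3: arr[3]=5 > 3 → no swap
j=4: arr[4]=7 > 3 → no swap
j=5: arr[5]=1 ≤ 3 → i=1, swap arr[1],arr[5] → [2,1,6,5,7,9,3]
final swap arr[2],arr[6] → [2,1,3,5,7,9,6]; return 2

[2,1,3,5,7,9,6]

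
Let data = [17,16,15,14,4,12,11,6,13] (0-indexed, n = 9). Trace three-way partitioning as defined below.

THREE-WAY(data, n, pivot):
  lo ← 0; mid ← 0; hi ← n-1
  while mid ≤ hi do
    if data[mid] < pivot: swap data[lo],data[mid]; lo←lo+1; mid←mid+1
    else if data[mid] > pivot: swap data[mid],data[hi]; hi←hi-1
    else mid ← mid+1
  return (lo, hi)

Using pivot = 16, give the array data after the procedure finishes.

[13,15,14,4,12,11,6,16,17]

pivot = 16; lo=0, mid=0, hi=8
data[mid]=17>16: swap data[0],data[8]; hi=7 → [13,16,15,14,4,12,11,6,17]
data[mid]=13<16: swap data[0],data[0]; lo=1,mid=1 → [13,16,15,14,4,12,11,6,17]
data[mid]=16=16: mid=2
data[mid]=15<16: swap data[1],data[2]; lo=2,mid=3 → [13,15,16,14,4,12,11,6,17]
data[mid]=14<16: swap data[2],data[3]; lo=3,mid=4 → [13,15,14,16,4,12,11,6,17]
data[mid]=4<16: swap data[3],data[4]; lo=4,mid=5 → [13,15,14,4,16,12,11,6,17]
data[mid]=12<16: swap data[4],data[5]; lo=5,mid=6 → [13,15,14,4,12,16,11,6,17]
data[mid]=11<16: swap data[5],data[6]; lo=6,mid=7 → [13,15,14,4,12,11,16,6,17]
data[mid]=6<16: swap data[6],data[7]; lo=7,mid=8 → [13,15,14,4,12,11,6,16,17]
end: lo=7, hi=7; data = [13,15,14,4,12,11,6,16,17]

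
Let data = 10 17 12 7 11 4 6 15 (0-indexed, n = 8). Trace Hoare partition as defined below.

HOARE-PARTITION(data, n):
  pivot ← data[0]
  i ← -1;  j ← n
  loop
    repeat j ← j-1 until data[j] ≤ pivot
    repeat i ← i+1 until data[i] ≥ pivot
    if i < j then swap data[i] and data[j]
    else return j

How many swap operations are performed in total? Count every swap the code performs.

pivot=10
j stops at 6 (6), i stops at 0 (10); swap ⇒ 6 17 12 7 11 4 10 15
j stops at 5 (4), i stops at 1 (17); swap ⇒ 6 4 12 7 11 17 10 15
j stops at 3 (7), i stops at 2 (12); swap ⇒ 6 4 7 12 11 17 10 15
j stops at 2, i stops at 3; i≥j ⇒ return 2. data=6 4 7 12 11 17 10 15

3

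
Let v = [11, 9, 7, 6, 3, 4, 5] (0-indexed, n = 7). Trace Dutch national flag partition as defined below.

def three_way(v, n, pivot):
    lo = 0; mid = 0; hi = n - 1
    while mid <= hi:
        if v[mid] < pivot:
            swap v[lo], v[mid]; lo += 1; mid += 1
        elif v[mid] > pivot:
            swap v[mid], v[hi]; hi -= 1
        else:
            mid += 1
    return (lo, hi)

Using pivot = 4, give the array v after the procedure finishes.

[3, 4, 6, 7, 9, 5, 11]

lo=0 mid=0 hi=6
11>4: swap(0,6), hi=5 ⇒ [5, 9, 7, 6, 3, 4, 11]
5>4: swap(0,5), hi=4 ⇒ [4, 9, 7, 6, 3, 5, 11]
4=4: mid=1
9>4: swap(1,4), hi=3 ⇒ [4, 3, 7, 6, 9, 5, 11]
3<4: swap(0,1), lo=1 mid=2 ⇒ [3, 4, 7, 6, 9, 5, 11]
7>4: swap(2,3), hi=2 ⇒ [3, 4, 6, 7, 9, 5, 11]
6>4: swap(2,2), hi=1 ⇒ [3, 4, 6, 7, 9, 5, 11]
done. lo=1 hi=1; v=[3, 4, 6, 7, 9, 5, 11]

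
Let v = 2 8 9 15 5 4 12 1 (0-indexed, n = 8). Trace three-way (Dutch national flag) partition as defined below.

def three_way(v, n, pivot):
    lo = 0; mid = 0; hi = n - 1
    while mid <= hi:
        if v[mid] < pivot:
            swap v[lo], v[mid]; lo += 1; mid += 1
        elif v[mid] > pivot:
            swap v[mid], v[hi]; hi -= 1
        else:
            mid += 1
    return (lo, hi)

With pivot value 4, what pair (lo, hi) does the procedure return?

(2, 2)

pivot = 4; lo=0, mid=0, hi=7
v[mid]=2<4: swap v[0],v[0]; lo=1,mid=1 → 2 8 9 15 5 4 12 1
v[mid]=8>4: swap v[1],v[7]; hi=6 → 2 1 9 15 5 4 12 8
v[mid]=1<4: swap v[1],v[1]; lo=2,mid=2 → 2 1 9 15 5 4 12 8
v[mid]=9>4: swap v[2],v[6]; hi=5 → 2 1 12 15 5 4 9 8
v[mid]=12>4: swap v[2],v[5]; hi=4 → 2 1 4 15 5 12 9 8
v[mid]=4=4: mid=3
v[mid]=15>4: swap v[3],v[4]; hi=3 → 2 1 4 5 15 12 9 8
v[mid]=5>4: swap v[3],v[3]; hi=2 → 2 1 4 5 15 12 9 8
end: lo=2, hi=2; v = 2 1 4 5 15 12 9 8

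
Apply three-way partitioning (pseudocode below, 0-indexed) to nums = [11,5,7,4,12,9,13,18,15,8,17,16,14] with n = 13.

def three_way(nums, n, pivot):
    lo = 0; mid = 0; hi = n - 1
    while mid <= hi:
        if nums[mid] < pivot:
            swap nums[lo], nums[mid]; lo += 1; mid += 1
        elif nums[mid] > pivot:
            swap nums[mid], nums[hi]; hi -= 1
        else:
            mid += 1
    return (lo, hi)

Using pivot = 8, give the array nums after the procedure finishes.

lo=0 mid=0 hi=12
11>8: swap(0,12), hi=11 ⇒ [14,5,7,4,12,9,13,18,15,8,17,16,11]
14>8: swap(0,11), hi=10 ⇒ [16,5,7,4,12,9,13,18,15,8,17,14,11]
16>8: swap(0,10), hi=9 ⇒ [17,5,7,4,12,9,13,18,15,8,16,14,11]
17>8: swap(0,9), hi=8 ⇒ [8,5,7,4,12,9,13,18,15,17,16,14,11]
8=8: mid=1
5<8: swap(0,1), lo=1 mid=2 ⇒ [5,8,7,4,12,9,13,18,15,17,16,14,11]
7<8: swap(1,2), lo=2 mid=3 ⇒ [5,7,8,4,12,9,13,18,15,17,16,14,11]
4<8: swap(2,3), lo=3 mid=4 ⇒ [5,7,4,8,12,9,13,18,15,17,16,14,11]
12>8: swap(4,8), hi=7 ⇒ [5,7,4,8,15,9,13,18,12,17,16,14,11]
15>8: swap(4,7), hi=6 ⇒ [5,7,4,8,18,9,13,15,12,17,16,14,11]
18>8: swap(4,6), hi=5 ⇒ [5,7,4,8,13,9,18,15,12,17,16,14,11]
13>8: swap(4,5), hi=4 ⇒ [5,7,4,8,9,13,18,15,12,17,16,14,11]
9>8: swap(4,4), hi=3 ⇒ [5,7,4,8,9,13,18,15,12,17,16,14,11]
done. lo=3 hi=3; nums=[5,7,4,8,9,13,18,15,12,17,16,14,11]

[5,7,4,8,9,13,18,15,12,17,16,14,11]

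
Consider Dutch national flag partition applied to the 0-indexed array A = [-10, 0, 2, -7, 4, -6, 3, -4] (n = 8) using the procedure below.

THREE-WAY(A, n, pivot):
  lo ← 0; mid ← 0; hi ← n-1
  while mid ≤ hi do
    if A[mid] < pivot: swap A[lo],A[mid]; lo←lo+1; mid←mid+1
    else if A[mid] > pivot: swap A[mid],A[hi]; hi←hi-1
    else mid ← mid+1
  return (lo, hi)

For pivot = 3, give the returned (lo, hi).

lo=0 mid=0 hi=7
-10<3: swap(0,0), lo=1 mid=1 ⇒ [-10, 0, 2, -7, 4, -6, 3, -4]
0<3: swap(1,1), lo=2 mid=2 ⇒ [-10, 0, 2, -7, 4, -6, 3, -4]
2<3: swap(2,2), lo=3 mid=3 ⇒ [-10, 0, 2, -7, 4, -6, 3, -4]
-7<3: swap(3,3), lo=4 mid=4 ⇒ [-10, 0, 2, -7, 4, -6, 3, -4]
4>3: swap(4,7), hi=6 ⇒ [-10, 0, 2, -7, -4, -6, 3, 4]
-4<3: swap(4,4), lo=5 mid=5 ⇒ [-10, 0, 2, -7, -4, -6, 3, 4]
-6<3: swap(5,5), lo=6 mid=6 ⇒ [-10, 0, 2, -7, -4, -6, 3, 4]
3=3: mid=7
done. lo=6 hi=6; A=[-10, 0, 2, -7, -4, -6, 3, 4]

(6, 6)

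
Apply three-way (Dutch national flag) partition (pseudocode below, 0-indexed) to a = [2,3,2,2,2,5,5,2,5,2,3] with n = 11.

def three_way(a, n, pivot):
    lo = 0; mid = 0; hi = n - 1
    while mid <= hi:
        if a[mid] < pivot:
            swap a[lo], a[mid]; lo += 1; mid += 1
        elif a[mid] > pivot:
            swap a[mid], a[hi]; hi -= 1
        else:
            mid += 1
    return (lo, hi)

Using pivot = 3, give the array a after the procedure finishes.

[2,2,2,2,2,2,3,3,5,5,5]

lo=0 mid=0 hi=10
2<3: swap(0,0), lo=1 mid=1 ⇒ [2,3,2,2,2,5,5,2,5,2,3]
3=3: mid=2
2<3: swap(1,2), lo=2 mid=3 ⇒ [2,2,3,2,2,5,5,2,5,2,3]
2<3: swap(2,3), lo=3 mid=4 ⇒ [2,2,2,3,2,5,5,2,5,2,3]
2<3: swap(3,4), lo=4 mid=5 ⇒ [2,2,2,2,3,5,5,2,5,2,3]
5>3: swap(5,10), hi=9 ⇒ [2,2,2,2,3,3,5,2,5,2,5]
3=3: mid=6
5>3: swap(6,9), hi=8 ⇒ [2,2,2,2,3,3,2,2,5,5,5]
2<3: swap(4,6), lo=5 mid=7 ⇒ [2,2,2,2,2,3,3,2,5,5,5]
2<3: swap(5,7), lo=6 mid=8 ⇒ [2,2,2,2,2,2,3,3,5,5,5]
5>3: swap(8,8), hi=7 ⇒ [2,2,2,2,2,2,3,3,5,5,5]
done. lo=6 hi=7; a=[2,2,2,2,2,2,3,3,5,5,5]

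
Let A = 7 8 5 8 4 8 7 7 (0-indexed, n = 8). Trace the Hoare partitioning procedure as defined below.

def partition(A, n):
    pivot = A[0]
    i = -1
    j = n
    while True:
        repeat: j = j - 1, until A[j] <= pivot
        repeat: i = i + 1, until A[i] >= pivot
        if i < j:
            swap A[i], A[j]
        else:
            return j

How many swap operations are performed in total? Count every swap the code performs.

3

pivot = A[0] = 7; i = -1, j = 8
j→7 (A[7]=7≤7), i→0 (A[0]=7≥7); i<j, swap → 7 8 5 8 4 8 7 7
j→6 (A[6]=7≤7), i→1 (A[1]=8≥7); i<j, swap → 7 7 5 8 4 8 8 7
j→4 (A[4]=4≤7), i→3 (A[3]=8≥7); i<j, swap → 7 7 5 4 8 8 8 7
j→3, i→4; i≥j, return j=3. A = 7 7 5 4 8 8 8 7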